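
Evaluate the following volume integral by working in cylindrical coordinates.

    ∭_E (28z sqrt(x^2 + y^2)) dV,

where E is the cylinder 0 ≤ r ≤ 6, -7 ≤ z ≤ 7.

In cylindrical coordinates, x = r cos(θ), y = r sin(θ), z = z, and dV = r dr dθ dz.

The integrand becomes 28r z, so

    ∭_E (28z sqrt(x^2 + y^2)) dV = ∫_{0}^{2π} ∫_{0}^{6} ∫_{-7}^{7} (28r z) · r dz dr dθ.

Inner (z): 0.
Middle (r from 0 to 6): 0.
Outer (θ): 0.

Therefore the triple integral equals 0.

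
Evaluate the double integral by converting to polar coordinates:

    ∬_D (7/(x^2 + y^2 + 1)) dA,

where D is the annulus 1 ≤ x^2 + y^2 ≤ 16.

The region D is 1 ≤ r ≤ 4, 0 ≤ θ ≤ 2π in polar coordinates, where x = r cos(θ), y = r sin(θ), and dA = r dr dθ.

Under the substitution, the integrand becomes 7/(r^2 + 1), so

    ∬_D (7/(x^2 + y^2 + 1)) dA = ∫_{0}^{2π} ∫_{1}^{4} (7/(r^2 + 1)) · r dr dθ.

Inner integral (in r): ∫_{1}^{4} (7/(r^2 + 1)) · r dr = log(4913sqrt(34)/16).

Outer integral (in θ): ∫_{0}^{2π} (log(4913sqrt(34)/16)) dθ = log((4913sqrt(34)/16)^(2π)).

Therefore ∬_D (7/(x^2 + y^2 + 1)) dA = log((4913sqrt(34)/16)^(2π)).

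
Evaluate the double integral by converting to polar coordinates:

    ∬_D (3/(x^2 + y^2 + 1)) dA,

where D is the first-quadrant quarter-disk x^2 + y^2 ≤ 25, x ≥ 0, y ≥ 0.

The region D is 0 ≤ r ≤ 5, 0 ≤ θ ≤ π/2 in polar coordinates, where x = r cos(θ), y = r sin(θ), and dA = r dr dθ.

Under the substitution, the integrand becomes 3/(r^2 + 1), so

    ∬_D (3/(x^2 + y^2 + 1)) dA = ∫_{0}^{π/2} ∫_{0}^{5} (3/(r^2 + 1)) · r dr dθ.

Inner integral (in r): ∫_{0}^{5} (3/(r^2 + 1)) · r dr = 3log(26)/2.

Outer integral (in θ): ∫_{0}^{π/2} (3log(26)/2) dθ = 3π log(26)/4.

Therefore ∬_D (3/(x^2 + y^2 + 1)) dA = 3π log(26)/4.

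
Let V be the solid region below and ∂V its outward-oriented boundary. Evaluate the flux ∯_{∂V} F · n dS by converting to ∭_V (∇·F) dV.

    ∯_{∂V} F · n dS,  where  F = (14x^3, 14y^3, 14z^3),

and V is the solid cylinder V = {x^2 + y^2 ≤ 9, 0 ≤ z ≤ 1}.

By the divergence theorem,

    ∯_{∂V} F · n dS = ∭_V (∇ · F) dV.

Compute the divergence:
    ∇ · F = ∂F_x/∂x + ∂F_y/∂y + ∂F_z/∂z = 42x^2 + 42y^2 + 42z^2.

In cylindrical coordinates, x = r cos(θ), y = r sin(θ), z = z, dV = r dr dθ dz, with 0 ≤ r ≤ 3, 0 ≤ θ ≤ 2π, 0 ≤ z ≤ 1.

The integrand, after substitution and multiplying by the volume element, becomes (42r^2 + 42z^2) · r, so

    ∭_V (∇·F) dV = ∫_0^{2π} ∫_0^{3} ∫_0^{1} (42r^2 + 42z^2) · r dz dr dθ.

Inner (z from 0 to 1): 42r^3 + 14r.
Middle (r from 0 to 3): 1827/2.
Outer (θ from 0 to 2π): 1827π.

Therefore ∯_{∂V} F · n dS = 1827π.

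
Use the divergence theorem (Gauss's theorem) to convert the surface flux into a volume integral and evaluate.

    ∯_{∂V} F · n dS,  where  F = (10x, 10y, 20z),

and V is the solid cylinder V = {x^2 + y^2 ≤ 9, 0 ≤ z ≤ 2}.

By the divergence theorem,

    ∯_{∂V} F · n dS = ∭_V (∇ · F) dV.

Compute the divergence:
    ∇ · F = ∂F_x/∂x + ∂F_y/∂y + ∂F_z/∂z = 10 + 10 + 20 = 40.

In cylindrical coordinates, x = r cos(θ), y = r sin(θ), z = z, dV = r dr dθ dz, with 0 ≤ r ≤ 3, 0 ≤ θ ≤ 2π, 0 ≤ z ≤ 2.

The integrand, after substitution and multiplying by the volume element, becomes (40) · r, so

    ∭_V (∇·F) dV = ∫_0^{2π} ∫_0^{3} ∫_0^{2} (40) · r dz dr dθ.

Inner (z from 0 to 2): 80r.
Middle (r from 0 to 3): 360.
Outer (θ from 0 to 2π): 720π.

Therefore ∯_{∂V} F · n dS = 720π.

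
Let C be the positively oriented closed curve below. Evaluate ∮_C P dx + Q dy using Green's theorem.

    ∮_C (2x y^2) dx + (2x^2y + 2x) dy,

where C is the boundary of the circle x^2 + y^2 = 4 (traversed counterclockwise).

Green's theorem converts the closed line integral into a double integral over the enclosed region D:

    ∮_C P dx + Q dy = ∬_D (∂Q/∂x - ∂P/∂y) dA.

Here P = 2x y^2, Q = 2x^2y + 2x, so

    ∂Q/∂x = 4x y + 2,    ∂P/∂y = 4x y,
    ∂Q/∂x - ∂P/∂y = 2.

D is the region x^2 + y^2 ≤ 4. Evaluating the double integral:

In polar coordinates (x = r cos θ, y = r sin θ, dA = r dr dθ) the integrand becomes 2, so

    ∬_D (2) dA = ∫_0^{2π} ∫_0^{2} (2) · r dr dθ.

Inner (r from 0 to 2): 4.
Outer (θ from 0 to 2π): 8π.

Therefore ∮_C P dx + Q dy = 8π.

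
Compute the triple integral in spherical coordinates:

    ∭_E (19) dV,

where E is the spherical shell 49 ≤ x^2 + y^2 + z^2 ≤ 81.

In spherical coordinates, x = ρ sin(φ) cos(θ), y = ρ sin(φ) sin(θ), z = ρ cos(φ), and dV = ρ^2 sin(φ) dρ dφ dθ.

The integrand becomes 19, so

    ∭_E (19) dV = ∫_{0}^{2π} ∫_{0}^{π} ∫_{7}^{9} (19) · ρ^2 sin(φ) dρ dφ dθ.

Inner (ρ): 7334sin(φ)/3.
Middle (φ): 14668/3.
Outer (θ): 29336π/3.

Therefore the triple integral equals 29336π/3.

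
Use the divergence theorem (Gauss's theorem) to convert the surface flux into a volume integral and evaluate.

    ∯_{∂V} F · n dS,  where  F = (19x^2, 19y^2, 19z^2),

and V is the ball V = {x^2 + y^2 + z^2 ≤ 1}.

By the divergence theorem,

    ∯_{∂V} F · n dS = ∭_V (∇ · F) dV.

Compute the divergence:
    ∇ · F = ∂F_x/∂x + ∂F_y/∂y + ∂F_z/∂z = 38x + 38y + 38z.

In spherical coordinates, x = ρ sin(φ) cos(θ), y = ρ sin(φ) sin(θ), z = ρ cos(φ), dV = ρ^2 sin(φ) dρ dφ dθ, with 0 ≤ ρ ≤ 1, 0 ≤ φ ≤ π, 0 ≤ θ ≤ 2π.

The integrand, after substitution and multiplying by the volume element, becomes (38ρ (sqrt(2)sin(φ)sin(θ + π/4) + cos(φ))) · ρ^2 sin(φ), so

    ∭_V (∇·F) dV = ∫_0^{2π} ∫_0^{π} ∫_0^{1} (38ρ (sqrt(2)sin(φ)sin(θ + π/4) + cos(φ))) · ρ^2 sin(φ) dρ dφ dθ.

Inner (ρ from 0 to 1): 19(sqrt(2)sin(φ)sin(θ + π/4) + cos(φ))sin(φ)/2.
Middle (φ from 0 to π): 19sqrt(2)π sin(θ + π/4)/4.
Outer (θ from 0 to 2π): 0.

Therefore ∯_{∂V} F · n dS = 0.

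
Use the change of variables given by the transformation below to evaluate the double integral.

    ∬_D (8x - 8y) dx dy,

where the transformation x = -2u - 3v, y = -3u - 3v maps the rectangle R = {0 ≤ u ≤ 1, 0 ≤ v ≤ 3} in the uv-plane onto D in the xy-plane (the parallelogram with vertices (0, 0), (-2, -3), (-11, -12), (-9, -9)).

Compute the Jacobian determinant of (x, y) with respect to (u, v):

    ∂(x,y)/∂(u,v) = | -2  -3 | = (-2)(-3) - (-3)(-3) = -3.
                   | -3  -3 |

Its absolute value is |J| = 3 (the area scaling factor).

Substituting x = -2u - 3v, y = -3u - 3v into the integrand,

    8x - 8y → 8u,

so the integral becomes

    ∬_R (8u) · |J| du dv = ∫_0^1 ∫_0^3 (24u) dv du.

Inner (v): 72u.
Outer (u): 36.

Therefore ∬_D (8x - 8y) dx dy = 36.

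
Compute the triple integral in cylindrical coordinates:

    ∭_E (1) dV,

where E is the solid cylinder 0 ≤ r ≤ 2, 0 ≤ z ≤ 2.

In cylindrical coordinates, x = r cos(θ), y = r sin(θ), z = z, and dV = r dr dθ dz.

The integrand becomes 1, so

    ∭_E (1) dV = ∫_{0}^{2π} ∫_{0}^{2} ∫_{0}^{2} (1) · r dz dr dθ.

Inner (z): 2r.
Middle (r from 0 to 2): 4.
Outer (θ): 8π.

Therefore the triple integral equals 8π.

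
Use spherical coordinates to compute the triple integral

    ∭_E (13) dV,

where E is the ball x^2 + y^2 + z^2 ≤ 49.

In spherical coordinates, x = ρ sin(φ) cos(θ), y = ρ sin(φ) sin(θ), z = ρ cos(φ), and dV = ρ^2 sin(φ) dρ dφ dθ.

The integrand becomes 13, so

    ∭_E (13) dV = ∫_{0}^{2π} ∫_{0}^{π} ∫_{0}^{7} (13) · ρ^2 sin(φ) dρ dφ dθ.

Inner (ρ): 4459sin(φ)/3.
Middle (φ): 8918/3.
Outer (θ): 17836π/3.

Therefore the triple integral equals 17836π/3.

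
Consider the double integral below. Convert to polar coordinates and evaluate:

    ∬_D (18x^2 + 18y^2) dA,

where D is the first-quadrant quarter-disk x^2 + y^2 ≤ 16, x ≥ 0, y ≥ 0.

The region D is 0 ≤ r ≤ 4, 0 ≤ θ ≤ π/2 in polar coordinates, where x = r cos(θ), y = r sin(θ), and dA = r dr dθ.

Under the substitution, the integrand becomes 18r^2, so

    ∬_D (18x^2 + 18y^2) dA = ∫_{0}^{π/2} ∫_{0}^{4} (18r^2) · r dr dθ.

Inner integral (in r): ∫_{0}^{4} (18r^2) · r dr = 1152.

Outer integral (in θ): ∫_{0}^{π/2} (1152) dθ = 576π.

Therefore ∬_D (18x^2 + 18y^2) dA = 576π.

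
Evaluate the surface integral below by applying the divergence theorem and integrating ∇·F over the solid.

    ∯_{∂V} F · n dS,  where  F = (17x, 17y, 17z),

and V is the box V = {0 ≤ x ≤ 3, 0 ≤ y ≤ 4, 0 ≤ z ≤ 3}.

By the divergence theorem,

    ∯_{∂V} F · n dS = ∭_V (∇ · F) dV.

Compute the divergence:
    ∇ · F = ∂F_x/∂x + ∂F_y/∂y + ∂F_z/∂z = 17 + 17 + 17 = 51.

V is a rectangular box, so dV = dx dy dz with 0 ≤ x ≤ 3, 0 ≤ y ≤ 4, 0 ≤ z ≤ 3.

Integrate (51) over V as an iterated integral:

    ∭_V (∇·F) dV = ∫_0^{3} ∫_0^{4} ∫_0^{3} (51) dz dy dx.

Inner (z from 0 to 3): 153.
Middle (y from 0 to 4): 612.
Outer (x from 0 to 3): 1836.

Therefore ∯_{∂V} F · n dS = 1836.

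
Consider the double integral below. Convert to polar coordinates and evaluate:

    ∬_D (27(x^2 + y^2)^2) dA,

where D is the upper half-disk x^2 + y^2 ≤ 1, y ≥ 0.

The region D is 0 ≤ r ≤ 1, 0 ≤ θ ≤ π in polar coordinates, where x = r cos(θ), y = r sin(θ), and dA = r dr dθ.

Under the substitution, the integrand becomes 27r^4, so

    ∬_D (27(x^2 + y^2)^2) dA = ∫_{0}^{π} ∫_{0}^{1} (27r^4) · r dr dθ.

Inner integral (in r): ∫_{0}^{1} (27r^4) · r dr = 9/2.

Outer integral (in θ): ∫_{0}^{π} (9/2) dθ = 9π/2.

Therefore ∬_D (27(x^2 + y^2)^2) dA = 9π/2.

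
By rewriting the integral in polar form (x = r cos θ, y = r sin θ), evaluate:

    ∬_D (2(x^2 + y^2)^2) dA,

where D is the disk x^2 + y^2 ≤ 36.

The region D is 0 ≤ r ≤ 6, 0 ≤ θ ≤ 2π in polar coordinates, where x = r cos(θ), y = r sin(θ), and dA = r dr dθ.

Under the substitution, the integrand becomes 2r^4, so

    ∬_D (2(x^2 + y^2)^2) dA = ∫_{0}^{2π} ∫_{0}^{6} (2r^4) · r dr dθ.

Inner integral (in r): ∫_{0}^{6} (2r^4) · r dr = 15552.

Outer integral (in θ): ∫_{0}^{2π} (15552) dθ = 31104π.

Therefore ∬_D (2(x^2 + y^2)^2) dA = 31104π.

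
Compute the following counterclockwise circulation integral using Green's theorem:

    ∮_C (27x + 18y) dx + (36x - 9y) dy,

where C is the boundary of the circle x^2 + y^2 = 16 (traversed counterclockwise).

Green's theorem converts the closed line integral into a double integral over the enclosed region D:

    ∮_C P dx + Q dy = ∬_D (∂Q/∂x - ∂P/∂y) dA.

Here P = 27x + 18y, Q = 36x - 9y, so

    ∂Q/∂x = 36,    ∂P/∂y = 18,
    ∂Q/∂x - ∂P/∂y = 18.

D is the region x^2 + y^2 ≤ 16. Evaluating the double integral:

In polar coordinates (x = r cos θ, y = r sin θ, dA = r dr dθ) the integrand becomes 18, so

    ∬_D (18) dA = ∫_0^{2π} ∫_0^{4} (18) · r dr dθ.

Inner (r from 0 to 4): 144.
Outer (θ from 0 to 2π): 288π.

Therefore ∮_C P dx + Q dy = 288π.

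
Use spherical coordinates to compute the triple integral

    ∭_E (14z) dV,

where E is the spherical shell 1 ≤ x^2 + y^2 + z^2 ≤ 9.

In spherical coordinates, x = ρ sin(φ) cos(θ), y = ρ sin(φ) sin(θ), z = ρ cos(φ), and dV = ρ^2 sin(φ) dρ dφ dθ.

The integrand becomes 14ρ cos(φ), so

    ∭_E (14z) dV = ∫_{0}^{2π} ∫_{0}^{π} ∫_{1}^{3} (14ρ cos(φ)) · ρ^2 sin(φ) dρ dφ dθ.

Inner (ρ): 140sin(2φ).
Middle (φ): 0.
Outer (θ): 0.

Therefore the triple integral equals 0.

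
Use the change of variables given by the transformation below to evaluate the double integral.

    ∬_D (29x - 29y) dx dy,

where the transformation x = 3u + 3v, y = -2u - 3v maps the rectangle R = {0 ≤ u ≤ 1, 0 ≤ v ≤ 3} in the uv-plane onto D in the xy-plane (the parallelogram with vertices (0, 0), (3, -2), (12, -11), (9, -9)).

Compute the Jacobian determinant of (x, y) with respect to (u, v):

    ∂(x,y)/∂(u,v) = | 3  3 | = (3)(-3) - (3)(-2) = -3.
                   | -2  -3 |

Its absolute value is |J| = 3 (the area scaling factor).

Substituting x = 3u + 3v, y = -2u - 3v into the integrand,

    29x - 29y → 145u + 174v,

so the integral becomes

    ∬_R (145u + 174v) · |J| du dv = ∫_0^1 ∫_0^3 (435u + 522v) dv du.

Inner (v): 1305u + 2349.
Outer (u): 6003/2.

Therefore ∬_D (29x - 29y) dx dy = 6003/2.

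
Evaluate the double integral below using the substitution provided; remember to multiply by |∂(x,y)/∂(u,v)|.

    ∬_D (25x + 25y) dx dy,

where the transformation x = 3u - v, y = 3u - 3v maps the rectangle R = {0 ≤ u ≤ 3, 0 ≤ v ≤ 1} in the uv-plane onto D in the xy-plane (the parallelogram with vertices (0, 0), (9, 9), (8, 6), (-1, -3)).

Compute the Jacobian determinant of (x, y) with respect to (u, v):

    ∂(x,y)/∂(u,v) = | 3  -1 | = (3)(-3) - (-1)(3) = -6.
                   | 3  -3 |

Its absolute value is |J| = 6 (the area scaling factor).

Substituting x = 3u - v, y = 3u - 3v into the integrand,

    25x + 25y → 150u - 100v,

so the integral becomes

    ∬_R (150u - 100v) · |J| du dv = ∫_0^3 ∫_0^1 (900u - 600v) dv du.

Inner (v): 900u - 300.
Outer (u): 3150.

Therefore ∬_D (25x + 25y) dx dy = 3150.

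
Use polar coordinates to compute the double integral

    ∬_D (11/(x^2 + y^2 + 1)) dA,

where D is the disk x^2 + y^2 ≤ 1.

The region D is 0 ≤ r ≤ 1, 0 ≤ θ ≤ 2π in polar coordinates, where x = r cos(θ), y = r sin(θ), and dA = r dr dθ.

Under the substitution, the integrand becomes 11/(r^2 + 1), so

    ∬_D (11/(x^2 + y^2 + 1)) dA = ∫_{0}^{2π} ∫_{0}^{1} (11/(r^2 + 1)) · r dr dθ.

Inner integral (in r): ∫_{0}^{1} (11/(r^2 + 1)) · r dr = 11log(2)/2.

Outer integral (in θ): ∫_{0}^{2π} (11log(2)/2) dθ = 11π log(2).

Therefore ∬_D (11/(x^2 + y^2 + 1)) dA = 11π log(2).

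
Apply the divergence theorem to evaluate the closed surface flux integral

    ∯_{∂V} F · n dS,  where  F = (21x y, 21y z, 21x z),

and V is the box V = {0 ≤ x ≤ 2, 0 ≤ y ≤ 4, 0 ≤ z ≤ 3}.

By the divergence theorem,

    ∯_{∂V} F · n dS = ∭_V (∇ · F) dV.

Compute the divergence:
    ∇ · F = ∂F_x/∂x + ∂F_y/∂y + ∂F_z/∂z = 21y + 21z + 21x = 21x + 21y + 21z.

V is a rectangular box, so dV = dx dy dz with 0 ≤ x ≤ 2, 0 ≤ y ≤ 4, 0 ≤ z ≤ 3.

Integrate (21x + 21y + 21z) over V as an iterated integral:

    ∭_V (∇·F) dV = ∫_0^{2} ∫_0^{4} ∫_0^{3} (21x + 21y + 21z) dz dy dx.

Inner (z from 0 to 3): 63x + 63y + 189/2.
Middle (y from 0 to 4): 252x + 882.
Outer (x from 0 to 2): 2268.

Therefore ∯_{∂V} F · n dS = 2268.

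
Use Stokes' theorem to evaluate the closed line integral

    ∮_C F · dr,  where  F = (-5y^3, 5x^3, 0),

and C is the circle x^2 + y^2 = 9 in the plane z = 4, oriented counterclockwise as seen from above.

Let S be the flat disk x^2 + y^2 ≤ 9 in the plane z = 4, with upward unit normal n̂ = ẑ. By Stokes' theorem,

    ∮_C F · dr = ∬_S (∇ × F) · n̂ dS = ∬_D (curl F)_z dA,

where D is the disk x^2 + y^2 ≤ 9.

Compute the curl of F = (-5y^3, 5x^3, 0):
    (∇ × F)_x = ∂F_z/∂y - ∂F_y/∂z = 0,
    (∇ × F)_y = ∂F_x/∂z - ∂F_z/∂x = 0,
    (∇ × F)_z = ∂F_y/∂x - ∂F_x/∂y = 15x^2 + 15y^2.

On z = 4, (curl F)_z = 15x^2 + 15y^2.

Convert to polar (x = r cos θ, y = r sin θ, dA = r dr dθ); the integrand becomes 15r^2, so

    ∬_D (curl F)_z dA = ∫_0^{2π} ∫_0^{3} (15r^2) · r dr dθ.

Inner (r from 0 to 3): 1215/4.
Outer (θ from 0 to 2π): 1215π/2.

Therefore ∮_C F · dr = 1215π/2.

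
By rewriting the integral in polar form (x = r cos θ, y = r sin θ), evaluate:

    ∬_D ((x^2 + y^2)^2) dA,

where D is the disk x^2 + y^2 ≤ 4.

The region D is 0 ≤ r ≤ 2, 0 ≤ θ ≤ 2π in polar coordinates, where x = r cos(θ), y = r sin(θ), and dA = r dr dθ.

Under the substitution, the integrand becomes r^4, so

    ∬_D ((x^2 + y^2)^2) dA = ∫_{0}^{2π} ∫_{0}^{2} (r^4) · r dr dθ.

Inner integral (in r): ∫_{0}^{2} (r^4) · r dr = 32/3.

Outer integral (in θ): ∫_{0}^{2π} (32/3) dθ = 64π/3.

Therefore ∬_D ((x^2 + y^2)^2) dA = 64π/3.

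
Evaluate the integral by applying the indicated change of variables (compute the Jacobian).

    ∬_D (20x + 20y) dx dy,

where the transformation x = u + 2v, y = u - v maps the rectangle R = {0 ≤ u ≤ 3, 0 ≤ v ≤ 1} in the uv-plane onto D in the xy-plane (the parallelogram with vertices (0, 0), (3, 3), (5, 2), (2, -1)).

Compute the Jacobian determinant of (x, y) with respect to (u, v):

    ∂(x,y)/∂(u,v) = | 1  2 | = (1)(-1) - (2)(1) = -3.
                   | 1  -1 |

Its absolute value is |J| = 3 (the area scaling factor).

Substituting x = u + 2v, y = u - v into the integrand,

    20x + 20y → 40u + 20v,

so the integral becomes

    ∬_R (40u + 20v) · |J| du dv = ∫_0^3 ∫_0^1 (120u + 60v) dv du.

Inner (v): 120u + 30.
Outer (u): 630.

Therefore ∬_D (20x + 20y) dx dy = 630.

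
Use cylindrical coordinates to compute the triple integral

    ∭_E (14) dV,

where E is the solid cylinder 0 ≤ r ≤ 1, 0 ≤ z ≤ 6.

In cylindrical coordinates, x = r cos(θ), y = r sin(θ), z = z, and dV = r dr dθ dz.

The integrand becomes 14, so

    ∭_E (14) dV = ∫_{0}^{2π} ∫_{0}^{1} ∫_{0}^{6} (14) · r dz dr dθ.

Inner (z): 84r.
Middle (r from 0 to 1): 42.
Outer (θ): 84π.

Therefore the triple integral equals 84π.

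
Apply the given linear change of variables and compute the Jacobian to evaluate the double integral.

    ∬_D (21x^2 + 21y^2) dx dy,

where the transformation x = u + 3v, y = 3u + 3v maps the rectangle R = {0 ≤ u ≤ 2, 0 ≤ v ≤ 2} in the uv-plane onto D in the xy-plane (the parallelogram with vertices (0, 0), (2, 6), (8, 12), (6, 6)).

Compute the Jacobian determinant of (x, y) with respect to (u, v):

    ∂(x,y)/∂(u,v) = | 1  3 | = (1)(3) - (3)(3) = -6.
                   | 3  3 |

Its absolute value is |J| = 6 (the area scaling factor).

Substituting x = u + 3v, y = 3u + 3v into the integrand,

    21x^2 + 21y^2 → 210u^2 + 504u v + 378v^2,

so the integral becomes

    ∬_R (210u^2 + 504u v + 378v^2) · |J| du dv = ∫_0^2 ∫_0^2 (1260u^2 + 3024u v + 2268v^2) dv du.

Inner (v): 2520u^2 + 6048u + 6048.
Outer (u): 30912.

Therefore ∬_D (21x^2 + 21y^2) dx dy = 30912.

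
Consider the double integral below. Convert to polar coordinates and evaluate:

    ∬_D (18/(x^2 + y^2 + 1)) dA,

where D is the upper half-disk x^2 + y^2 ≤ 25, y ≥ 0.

The region D is 0 ≤ r ≤ 5, 0 ≤ θ ≤ π in polar coordinates, where x = r cos(θ), y = r sin(θ), and dA = r dr dθ.

Under the substitution, the integrand becomes 18/(r^2 + 1), so

    ∬_D (18/(x^2 + y^2 + 1)) dA = ∫_{0}^{π} ∫_{0}^{5} (18/(r^2 + 1)) · r dr dθ.

Inner integral (in r): ∫_{0}^{5} (18/(r^2 + 1)) · r dr = log(5429503678976).

Outer integral (in θ): ∫_{0}^{π} (log(5429503678976)) dθ = log(5429503678976^π).

Therefore ∬_D (18/(x^2 + y^2 + 1)) dA = log(5429503678976^π).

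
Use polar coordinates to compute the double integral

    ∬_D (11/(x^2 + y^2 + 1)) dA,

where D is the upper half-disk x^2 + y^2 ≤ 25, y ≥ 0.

The region D is 0 ≤ r ≤ 5, 0 ≤ θ ≤ π in polar coordinates, where x = r cos(θ), y = r sin(θ), and dA = r dr dθ.

Under the substitution, the integrand becomes 11/(r^2 + 1), so

    ∬_D (11/(x^2 + y^2 + 1)) dA = ∫_{0}^{π} ∫_{0}^{5} (11/(r^2 + 1)) · r dr dθ.

Inner integral (in r): ∫_{0}^{5} (11/(r^2 + 1)) · r dr = 11log(26)/2.

Outer integral (in θ): ∫_{0}^{π} (11log(26)/2) dθ = 11π log(26)/2.

Therefore ∬_D (11/(x^2 + y^2 + 1)) dA = 11π log(26)/2.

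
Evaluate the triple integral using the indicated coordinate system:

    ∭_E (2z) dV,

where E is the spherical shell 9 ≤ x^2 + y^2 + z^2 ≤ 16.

In spherical coordinates, x = ρ sin(φ) cos(θ), y = ρ sin(φ) sin(θ), z = ρ cos(φ), and dV = ρ^2 sin(φ) dρ dφ dθ.

The integrand becomes 2ρ cos(φ), so

    ∭_E (2z) dV = ∫_{0}^{2π} ∫_{0}^{π} ∫_{3}^{4} (2ρ cos(φ)) · ρ^2 sin(φ) dρ dφ dθ.

Inner (ρ): 175sin(2φ)/4.
Middle (φ): 0.
Outer (θ): 0.

Therefore the triple integral equals 0.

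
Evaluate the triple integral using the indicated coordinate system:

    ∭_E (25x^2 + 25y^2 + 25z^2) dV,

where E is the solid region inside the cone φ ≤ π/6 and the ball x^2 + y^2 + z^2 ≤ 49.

In spherical coordinates, x = ρ sin(φ) cos(θ), y = ρ sin(φ) sin(θ), z = ρ cos(φ), and dV = ρ^2 sin(φ) dρ dφ dθ.

The integrand becomes 25ρ^2, so

    ∭_E (25x^2 + 25y^2 + 25z^2) dV = ∫_{0}^{2π} ∫_{0}^{π/6} ∫_{0}^{7} (25ρ^2) · ρ^2 sin(φ) dρ dφ dθ.

Inner (ρ): 84035sin(φ).
Middle (φ): 84035 - 84035sqrt(3)/2.
Outer (θ): 84035π (2 - sqrt(3)).

Therefore the triple integral equals 84035π (2 - sqrt(3)).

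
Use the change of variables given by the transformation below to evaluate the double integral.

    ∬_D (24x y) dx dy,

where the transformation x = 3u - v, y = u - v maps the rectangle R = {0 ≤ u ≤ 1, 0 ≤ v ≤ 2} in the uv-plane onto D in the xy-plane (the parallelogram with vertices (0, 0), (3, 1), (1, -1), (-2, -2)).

Compute the Jacobian determinant of (x, y) with respect to (u, v):

    ∂(x,y)/∂(u,v) = | 3  -1 | = (3)(-1) - (-1)(1) = -2.
                   | 1  -1 |

Its absolute value is |J| = 2 (the area scaling factor).

Substituting x = 3u - v, y = u - v into the integrand,

    24x y → 72u^2 - 96u v + 24v^2,

so the integral becomes

    ∬_R (72u^2 - 96u v + 24v^2) · |J| du dv = ∫_0^1 ∫_0^2 (144u^2 - 192u v + 48v^2) dv du.

Inner (v): 288u^2 - 384u + 128.
Outer (u): 32.

Therefore ∬_D (24x y) dx dy = 32.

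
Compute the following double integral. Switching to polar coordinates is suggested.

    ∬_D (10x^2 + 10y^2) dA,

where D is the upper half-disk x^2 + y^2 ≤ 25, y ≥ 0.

The region D is 0 ≤ r ≤ 5, 0 ≤ θ ≤ π in polar coordinates, where x = r cos(θ), y = r sin(θ), and dA = r dr dθ.

Under the substitution, the integrand becomes 10r^2, so

    ∬_D (10x^2 + 10y^2) dA = ∫_{0}^{π} ∫_{0}^{5} (10r^2) · r dr dθ.

Inner integral (in r): ∫_{0}^{5} (10r^2) · r dr = 3125/2.

Outer integral (in θ): ∫_{0}^{π} (3125/2) dθ = 3125π/2.

Therefore ∬_D (10x^2 + 10y^2) dA = 3125π/2.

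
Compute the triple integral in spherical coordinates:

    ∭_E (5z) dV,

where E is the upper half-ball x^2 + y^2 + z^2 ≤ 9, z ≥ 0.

In spherical coordinates, x = ρ sin(φ) cos(θ), y = ρ sin(φ) sin(θ), z = ρ cos(φ), and dV = ρ^2 sin(φ) dρ dφ dθ.

The integrand becomes 5ρ cos(φ), so

    ∭_E (5z) dV = ∫_{0}^{2π} ∫_{0}^{π/2} ∫_{0}^{3} (5ρ cos(φ)) · ρ^2 sin(φ) dρ dφ dθ.

Inner (ρ): 405sin(2φ)/8.
Middle (φ): 405/8.
Outer (θ): 405π/4.

Therefore the triple integral equals 405π/4.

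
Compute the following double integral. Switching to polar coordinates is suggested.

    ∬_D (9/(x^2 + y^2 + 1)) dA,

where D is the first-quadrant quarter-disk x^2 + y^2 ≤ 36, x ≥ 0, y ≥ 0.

The region D is 0 ≤ r ≤ 6, 0 ≤ θ ≤ π/2 in polar coordinates, where x = r cos(θ), y = r sin(θ), and dA = r dr dθ.

Under the substitution, the integrand becomes 9/(r^2 + 1), so

    ∬_D (9/(x^2 + y^2 + 1)) dA = ∫_{0}^{π/2} ∫_{0}^{6} (9/(r^2 + 1)) · r dr dθ.

Inner integral (in r): ∫_{0}^{6} (9/(r^2 + 1)) · r dr = 9log(37)/2.

Outer integral (in θ): ∫_{0}^{π/2} (9log(37)/2) dθ = 9π log(37)/4.

Therefore ∬_D (9/(x^2 + y^2 + 1)) dA = 9π log(37)/4.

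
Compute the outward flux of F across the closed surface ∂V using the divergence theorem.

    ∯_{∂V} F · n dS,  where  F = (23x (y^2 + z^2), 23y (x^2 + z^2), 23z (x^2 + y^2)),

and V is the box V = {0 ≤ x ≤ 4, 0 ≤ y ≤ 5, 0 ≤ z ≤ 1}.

By the divergence theorem,

    ∯_{∂V} F · n dS = ∭_V (∇ · F) dV.

Compute the divergence:
    ∇ · F = ∂F_x/∂x + ∂F_y/∂y + ∂F_z/∂z = 23y^2 + 23z^2 + 23x^2 + 23z^2 + 23x^2 + 23y^2 = 46x^2 + 46y^2 + 46z^2.

V is a rectangular box, so dV = dx dy dz with 0 ≤ x ≤ 4, 0 ≤ y ≤ 5, 0 ≤ z ≤ 1.

Integrate (46x^2 + 46y^2 + 46z^2) over V as an iterated integral:

    ∭_V (∇·F) dV = ∫_0^{4} ∫_0^{5} ∫_0^{1} (46x^2 + 46y^2 + 46z^2) dz dy dx.

Inner (z from 0 to 1): 46x^2 + 46y^2 + 46/3.
Middle (y from 0 to 5): 230x^2 + 5980/3.
Outer (x from 0 to 4): 12880.

Therefore ∯_{∂V} F · n dS = 12880.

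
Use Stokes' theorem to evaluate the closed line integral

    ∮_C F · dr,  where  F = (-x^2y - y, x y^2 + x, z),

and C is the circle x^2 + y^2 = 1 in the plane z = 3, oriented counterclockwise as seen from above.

Let S be the flat disk x^2 + y^2 ≤ 1 in the plane z = 3, with upward unit normal n̂ = ẑ. By Stokes' theorem,

    ∮_C F · dr = ∬_S (∇ × F) · n̂ dS = ∬_D (curl F)_z dA,

where D is the disk x^2 + y^2 ≤ 1.

Compute the curl of F = (-x^2y - y, x y^2 + x, z):
    (∇ × F)_x = ∂F_z/∂y - ∂F_y/∂z = 0,
    (∇ × F)_y = ∂F_x/∂z - ∂F_z/∂x = 0,
    (∇ × F)_z = ∂F_y/∂x - ∂F_x/∂y = x^2 + y^2 + 2.

On z = 3, (curl F)_z = x^2 + y^2 + 2.

Convert to polar (x = r cos θ, y = r sin θ, dA = r dr dθ); the integrand becomes r^2 + 2, so

    ∬_D (curl F)_z dA = ∫_0^{2π} ∫_0^{1} (r^2 + 2) · r dr dθ.

Inner (r from 0 to 1): 5/4.
Outer (θ from 0 to 2π): 5π/2.

Therefore ∮_C F · dr = 5π/2.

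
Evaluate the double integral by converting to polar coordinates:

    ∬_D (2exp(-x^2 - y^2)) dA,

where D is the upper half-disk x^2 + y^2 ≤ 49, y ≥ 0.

The region D is 0 ≤ r ≤ 7, 0 ≤ θ ≤ π in polar coordinates, where x = r cos(θ), y = r sin(θ), and dA = r dr dθ.

Under the substitution, the integrand becomes 2exp(-r^2), so

    ∬_D (2exp(-x^2 - y^2)) dA = ∫_{0}^{π} ∫_{0}^{7} (2exp(-r^2)) · r dr dθ.

Inner integral (in r): ∫_{0}^{7} (2exp(-r^2)) · r dr = 1 - exp(-49).

Outer integral (in θ): ∫_{0}^{π} (1 - exp(-49)) dθ = -π exp(-49) + π.

Therefore ∬_D (2exp(-x^2 - y^2)) dA = -π exp(-49) + π.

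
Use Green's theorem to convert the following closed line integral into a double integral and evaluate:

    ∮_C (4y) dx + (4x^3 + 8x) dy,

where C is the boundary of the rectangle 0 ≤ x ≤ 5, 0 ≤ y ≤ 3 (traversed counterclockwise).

Green's theorem converts the closed line integral into a double integral over the enclosed region D:

    ∮_C P dx + Q dy = ∬_D (∂Q/∂x - ∂P/∂y) dA.

Here P = 4y, Q = 4x^3 + 8x, so

    ∂Q/∂x = 12x^2 + 8,    ∂P/∂y = 4,
    ∂Q/∂x - ∂P/∂y = 12x^2 + 4.

D is the region 0 ≤ x ≤ 5, 0 ≤ y ≤ 3. Evaluating the double integral:

    ∬_D (12x^2 + 4) dA = ∫_0^{5} ∫_0^{3} (12x^2 + 4) dy dx.

Inner (y from 0 to 3): 36x^2 + 12.
Outer (x from 0 to 5): 1560.

Therefore ∮_C P dx + Q dy = 1560.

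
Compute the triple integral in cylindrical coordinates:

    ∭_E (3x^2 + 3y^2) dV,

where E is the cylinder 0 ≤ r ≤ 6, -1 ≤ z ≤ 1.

In cylindrical coordinates, x = r cos(θ), y = r sin(θ), z = z, and dV = r dr dθ dz.

The integrand becomes 3r^2, so

    ∭_E (3x^2 + 3y^2) dV = ∫_{0}^{2π} ∫_{0}^{6} ∫_{-1}^{1} (3r^2) · r dz dr dθ.

Inner (z): 6r^3.
Middle (r from 0 to 6): 1944.
Outer (θ): 3888π.

Therefore the triple integral equals 3888π.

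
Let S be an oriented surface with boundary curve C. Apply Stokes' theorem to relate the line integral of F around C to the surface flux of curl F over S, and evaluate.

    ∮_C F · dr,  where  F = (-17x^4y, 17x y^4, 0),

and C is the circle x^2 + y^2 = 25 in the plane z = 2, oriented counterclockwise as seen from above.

Let S be the flat disk x^2 + y^2 ≤ 25 in the plane z = 2, with upward unit normal n̂ = ẑ. By Stokes' theorem,

    ∮_C F · dr = ∬_S (∇ × F) · n̂ dS = ∬_D (curl F)_z dA,

where D is the disk x^2 + y^2 ≤ 25.

Compute the curl of F = (-17x^4y, 17x y^4, 0):
    (∇ × F)_x = ∂F_z/∂y - ∂F_y/∂z = 0,
    (∇ × F)_y = ∂F_x/∂z - ∂F_z/∂x = 0,
    (∇ × F)_z = ∂F_y/∂x - ∂F_x/∂y = 17x^4 + 17y^4.

On z = 2, (curl F)_z = 17x^4 + 17y^4.

Convert to polar (x = r cos θ, y = r sin θ, dA = r dr dθ); the integrand becomes 17r^4(sin(θ)^4 + cos(θ)^4), so

    ∬_D (curl F)_z dA = ∫_0^{2π} ∫_0^{5} (17r^4(sin(θ)^4 + cos(θ)^4)) · r dr dθ.

Inner (r from 0 to 5): 265625sin(θ)^4/6 + 265625cos(θ)^4/6.
Outer (θ from 0 to 2π): 265625π/4.

Therefore ∮_C F · dr = 265625π/4.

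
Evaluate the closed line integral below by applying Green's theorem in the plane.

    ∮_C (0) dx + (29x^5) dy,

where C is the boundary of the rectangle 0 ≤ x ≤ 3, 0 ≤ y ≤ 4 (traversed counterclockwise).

Green's theorem converts the closed line integral into a double integral over the enclosed region D:

    ∮_C P dx + Q dy = ∬_D (∂Q/∂x - ∂P/∂y) dA.

Here P = 0, Q = 29x^5, so

    ∂Q/∂x = 145x^4,    ∂P/∂y = 0,
    ∂Q/∂x - ∂P/∂y = 145x^4.

D is the region 0 ≤ x ≤ 3, 0 ≤ y ≤ 4. Evaluating the double integral:

    ∬_D (145x^4) dA = ∫_0^{3} ∫_0^{4} (145x^4) dy dx.

Inner (y from 0 to 4): 580x^4.
Outer (x from 0 to 3): 28188.

Therefore ∮_C P dx + Q dy = 28188.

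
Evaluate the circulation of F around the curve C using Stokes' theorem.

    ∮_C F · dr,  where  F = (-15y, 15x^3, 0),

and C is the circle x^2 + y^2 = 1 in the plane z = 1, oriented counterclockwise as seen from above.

Let S be the flat disk x^2 + y^2 ≤ 1 in the plane z = 1, with upward unit normal n̂ = ẑ. By Stokes' theorem,

    ∮_C F · dr = ∬_S (∇ × F) · n̂ dS = ∬_D (curl F)_z dA,

where D is the disk x^2 + y^2 ≤ 1.

Compute the curl of F = (-15y, 15x^3, 0):
    (∇ × F)_x = ∂F_z/∂y - ∂F_y/∂z = 0,
    (∇ × F)_y = ∂F_x/∂z - ∂F_z/∂x = 0,
    (∇ × F)_z = ∂F_y/∂x - ∂F_x/∂y = 45x^2 + 15.

On z = 1, (curl F)_z = 45x^2 + 15.

Convert to polar (x = r cos θ, y = r sin θ, dA = r dr dθ); the integrand becomes 45r^2cos(θ)^2 + 15, so

    ∬_D (curl F)_z dA = ∫_0^{2π} ∫_0^{1} (45r^2cos(θ)^2 + 15) · r dr dθ.

Inner (r from 0 to 1): 45cos(θ)^2/4 + 15/2.
Outer (θ from 0 to 2π): 105π/4.

Therefore ∮_C F · dr = 105π/4.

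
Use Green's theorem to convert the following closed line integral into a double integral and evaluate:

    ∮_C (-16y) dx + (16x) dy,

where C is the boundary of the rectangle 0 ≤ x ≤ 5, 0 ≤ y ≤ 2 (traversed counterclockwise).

Green's theorem converts the closed line integral into a double integral over the enclosed region D:

    ∮_C P dx + Q dy = ∬_D (∂Q/∂x - ∂P/∂y) dA.

Here P = -16y, Q = 16x, so

    ∂Q/∂x = 16,    ∂P/∂y = -16,
    ∂Q/∂x - ∂P/∂y = 32.

D is the region 0 ≤ x ≤ 5, 0 ≤ y ≤ 2. Evaluating the double integral:

    ∬_D (32) dA = ∫_0^{5} ∫_0^{2} (32) dy dx.

Inner (y from 0 to 2): 64.
Outer (x from 0 to 5): 320.

Therefore ∮_C P dx + Q dy = 320.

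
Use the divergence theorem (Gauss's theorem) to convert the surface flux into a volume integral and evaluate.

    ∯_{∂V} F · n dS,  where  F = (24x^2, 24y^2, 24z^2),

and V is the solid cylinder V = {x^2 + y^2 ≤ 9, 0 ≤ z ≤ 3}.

By the divergence theorem,

    ∯_{∂V} F · n dS = ∭_V (∇ · F) dV.

Compute the divergence:
    ∇ · F = ∂F_x/∂x + ∂F_y/∂y + ∂F_z/∂z = 48x + 48y + 48z.

In cylindrical coordinates, x = r cos(θ), y = r sin(θ), z = z, dV = r dr dθ dz, with 0 ≤ r ≤ 3, 0 ≤ θ ≤ 2π, 0 ≤ z ≤ 3.

The integrand, after substitution and multiplying by the volume element, becomes (48sqrt(2)r sin(θ + π/4) + 48z) · r, so

    ∭_V (∇·F) dV = ∫_0^{2π} ∫_0^{3} ∫_0^{3} (48sqrt(2)r sin(θ + π/4) + 48z) · r dz dr dθ.

Inner (z from 0 to 3): 72r (2sqrt(2)r sin(θ + π/4) + 3).
Middle (r from 0 to 3): 1296sqrt(2)sin(θ + π/4) + 972.
Outer (θ from 0 to 2π): 1944π.

Therefore ∯_{∂V} F · n dS = 1944π.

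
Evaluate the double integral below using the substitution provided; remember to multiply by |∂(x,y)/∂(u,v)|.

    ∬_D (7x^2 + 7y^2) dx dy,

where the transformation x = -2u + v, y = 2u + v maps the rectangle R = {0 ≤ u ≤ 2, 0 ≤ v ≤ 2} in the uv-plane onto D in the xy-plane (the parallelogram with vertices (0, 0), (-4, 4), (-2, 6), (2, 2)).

Compute the Jacobian determinant of (x, y) with respect to (u, v):

    ∂(x,y)/∂(u,v) = | -2  1 | = (-2)(1) - (1)(2) = -4.
                   | 2  1 |

Its absolute value is |J| = 4 (the area scaling factor).

Substituting x = -2u + v, y = 2u + v into the integrand,

    7x^2 + 7y^2 → 56u^2 + 14v^2,

so the integral becomes

    ∬_R (56u^2 + 14v^2) · |J| du dv = ∫_0^2 ∫_0^2 (224u^2 + 56v^2) dv du.

Inner (v): 448u^2 + 448/3.
Outer (u): 4480/3.

Therefore ∬_D (7x^2 + 7y^2) dx dy = 4480/3.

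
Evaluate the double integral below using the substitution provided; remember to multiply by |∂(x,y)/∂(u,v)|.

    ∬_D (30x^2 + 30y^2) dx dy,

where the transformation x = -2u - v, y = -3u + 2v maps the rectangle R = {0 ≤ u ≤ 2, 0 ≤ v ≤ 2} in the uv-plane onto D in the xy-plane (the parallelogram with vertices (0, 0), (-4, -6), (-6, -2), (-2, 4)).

Compute the Jacobian determinant of (x, y) with respect to (u, v):

    ∂(x,y)/∂(u,v) = | -2  -1 | = (-2)(2) - (-1)(-3) = -7.
                   | -3  2 |

Its absolute value is |J| = 7 (the area scaling factor).

Substituting x = -2u - v, y = -3u + 2v into the integrand,

    30x^2 + 30y^2 → 390u^2 - 240u v + 150v^2,

so the integral becomes

    ∬_R (390u^2 - 240u v + 150v^2) · |J| du dv = ∫_0^2 ∫_0^2 (2730u^2 - 1680u v + 1050v^2) dv du.

Inner (v): 5460u^2 - 3360u + 2800.
Outer (u): 13440.

Therefore ∬_D (30x^2 + 30y^2) dx dy = 13440.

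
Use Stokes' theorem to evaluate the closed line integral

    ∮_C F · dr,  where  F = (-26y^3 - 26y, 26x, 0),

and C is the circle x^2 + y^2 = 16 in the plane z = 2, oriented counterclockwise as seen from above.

Let S be the flat disk x^2 + y^2 ≤ 16 in the plane z = 2, with upward unit normal n̂ = ẑ. By Stokes' theorem,

    ∮_C F · dr = ∬_S (∇ × F) · n̂ dS = ∬_D (curl F)_z dA,

where D is the disk x^2 + y^2 ≤ 16.

Compute the curl of F = (-26y^3 - 26y, 26x, 0):
    (∇ × F)_x = ∂F_z/∂y - ∂F_y/∂z = 0,
    (∇ × F)_y = ∂F_x/∂z - ∂F_z/∂x = 0,
    (∇ × F)_z = ∂F_y/∂x - ∂F_x/∂y = 78y^2 + 52.

On z = 2, (curl F)_z = 78y^2 + 52.

Convert to polar (x = r cos θ, y = r sin θ, dA = r dr dθ); the integrand becomes 78r^2sin(θ)^2 + 52, so

    ∬_D (curl F)_z dA = ∫_0^{2π} ∫_0^{4} (78r^2sin(θ)^2 + 52) · r dr dθ.

Inner (r from 0 to 4): 4992sin(θ)^2 + 416.
Outer (θ from 0 to 2π): 5824π.

Therefore ∮_C F · dr = 5824π.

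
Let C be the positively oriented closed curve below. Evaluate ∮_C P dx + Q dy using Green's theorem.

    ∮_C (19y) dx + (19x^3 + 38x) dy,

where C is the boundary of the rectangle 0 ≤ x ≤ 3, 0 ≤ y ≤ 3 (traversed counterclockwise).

Green's theorem converts the closed line integral into a double integral over the enclosed region D:

    ∮_C P dx + Q dy = ∬_D (∂Q/∂x - ∂P/∂y) dA.

Here P = 19y, Q = 19x^3 + 38x, so

    ∂Q/∂x = 57x^2 + 38,    ∂P/∂y = 19,
    ∂Q/∂x - ∂P/∂y = 57x^2 + 19.

D is the region 0 ≤ x ≤ 3, 0 ≤ y ≤ 3. Evaluating the double integral:

    ∬_D (57x^2 + 19) dA = ∫_0^{3} ∫_0^{3} (57x^2 + 19) dy dx.

Inner (y from 0 to 3): 171x^2 + 57.
Outer (x from 0 to 3): 1710.

Therefore ∮_C P dx + Q dy = 1710.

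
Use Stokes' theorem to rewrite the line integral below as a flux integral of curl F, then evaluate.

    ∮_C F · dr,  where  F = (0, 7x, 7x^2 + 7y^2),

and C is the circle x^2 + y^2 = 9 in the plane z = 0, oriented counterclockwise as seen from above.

Let S be the flat disk x^2 + y^2 ≤ 9 in the plane z = 0, with upward unit normal n̂ = ẑ. By Stokes' theorem,

    ∮_C F · dr = ∬_S (∇ × F) · n̂ dS = ∬_D (curl F)_z dA,

where D is the disk x^2 + y^2 ≤ 9.

Compute the curl of F = (0, 7x, 7x^2 + 7y^2):
    (∇ × F)_x = ∂F_z/∂y - ∂F_y/∂z = 14y,
    (∇ × F)_y = ∂F_x/∂z - ∂F_z/∂x = -14x,
    (∇ × F)_z = ∂F_y/∂x - ∂F_x/∂y = 7.

On z = 0, (curl F)_z = 7.

Convert to polar (x = r cos θ, y = r sin θ, dA = r dr dθ); the integrand becomes 7, so

    ∬_D (curl F)_z dA = ∫_0^{2π} ∫_0^{3} (7) · r dr dθ.

Inner (r from 0 to 3): 63/2.
Outer (θ from 0 to 2π): 63π.

Therefore ∮_C F · dr = 63π.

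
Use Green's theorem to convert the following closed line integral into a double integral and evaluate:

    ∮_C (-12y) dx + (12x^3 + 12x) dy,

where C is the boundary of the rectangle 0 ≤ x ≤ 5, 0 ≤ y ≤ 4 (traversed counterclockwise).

Green's theorem converts the closed line integral into a double integral over the enclosed region D:

    ∮_C P dx + Q dy = ∬_D (∂Q/∂x - ∂P/∂y) dA.

Here P = -12y, Q = 12x^3 + 12x, so

    ∂Q/∂x = 36x^2 + 12,    ∂P/∂y = -12,
    ∂Q/∂x - ∂P/∂y = 36x^2 + 24.

D is the region 0 ≤ x ≤ 5, 0 ≤ y ≤ 4. Evaluating the double integral:

    ∬_D (36x^2 + 24) dA = ∫_0^{5} ∫_0^{4} (36x^2 + 24) dy dx.

Inner (y from 0 to 4): 144x^2 + 96.
Outer (x from 0 to 5): 6480.

Therefore ∮_C P dx + Q dy = 6480.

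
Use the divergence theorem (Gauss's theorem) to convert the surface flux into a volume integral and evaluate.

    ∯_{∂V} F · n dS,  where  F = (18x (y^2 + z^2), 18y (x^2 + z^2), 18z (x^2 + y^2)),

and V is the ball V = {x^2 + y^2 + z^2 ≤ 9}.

By the divergence theorem,

    ∯_{∂V} F · n dS = ∭_V (∇ · F) dV.

Compute the divergence:
    ∇ · F = ∂F_x/∂x + ∂F_y/∂y + ∂F_z/∂z = 18y^2 + 18z^2 + 18x^2 + 18z^2 + 18x^2 + 18y^2 = 36x^2 + 36y^2 + 36z^2.

In spherical coordinates, x = ρ sin(φ) cos(θ), y = ρ sin(φ) sin(θ), z = ρ cos(φ), dV = ρ^2 sin(φ) dρ dφ dθ, with 0 ≤ ρ ≤ 3, 0 ≤ φ ≤ π, 0 ≤ θ ≤ 2π.

The integrand, after substitution and multiplying by the volume element, becomes (36ρ^2) · ρ^2 sin(φ), so

    ∭_V (∇·F) dV = ∫_0^{2π} ∫_0^{π} ∫_0^{3} (36ρ^2) · ρ^2 sin(φ) dρ dφ dθ.

Inner (ρ from 0 to 3): 8748sin(φ)/5.
Middle (φ from 0 to π): 17496/5.
Outer (θ from 0 to 2π): 34992π/5.

Therefore ∯_{∂V} F · n dS = 34992π/5.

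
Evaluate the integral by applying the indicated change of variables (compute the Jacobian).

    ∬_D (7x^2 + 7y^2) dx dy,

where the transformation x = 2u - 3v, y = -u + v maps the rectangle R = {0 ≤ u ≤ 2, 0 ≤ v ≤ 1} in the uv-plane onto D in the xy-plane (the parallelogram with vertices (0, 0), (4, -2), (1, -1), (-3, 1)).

Compute the Jacobian determinant of (x, y) with respect to (u, v):

    ∂(x,y)/∂(u,v) = | 2  -3 | = (2)(1) - (-3)(-1) = -1.
                   | -1  1 |

Its absolute value is |J| = 1 (the area scaling factor).

Substituting x = 2u - 3v, y = -u + v into the integrand,

    7x^2 + 7y^2 → 35u^2 - 98u v + 70v^2,

so the integral becomes

    ∬_R (35u^2 - 98u v + 70v^2) · |J| du dv = ∫_0^2 ∫_0^1 (35u^2 - 98u v + 70v^2) dv du.

Inner (v): 35u^2 - 49u + 70/3.
Outer (u): 42.

Therefore ∬_D (7x^2 + 7y^2) dx dy = 42.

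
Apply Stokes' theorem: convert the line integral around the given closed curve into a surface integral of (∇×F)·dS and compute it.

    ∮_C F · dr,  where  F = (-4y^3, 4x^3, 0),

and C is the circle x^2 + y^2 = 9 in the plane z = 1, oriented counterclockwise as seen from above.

Let S be the flat disk x^2 + y^2 ≤ 9 in the plane z = 1, with upward unit normal n̂ = ẑ. By Stokes' theorem,

    ∮_C F · dr = ∬_S (∇ × F) · n̂ dS = ∬_D (curl F)_z dA,

where D is the disk x^2 + y^2 ≤ 9.

Compute the curl of F = (-4y^3, 4x^3, 0):
    (∇ × F)_x = ∂F_z/∂y - ∂F_y/∂z = 0,
    (∇ × F)_y = ∂F_x/∂z - ∂F_z/∂x = 0,
    (∇ × F)_z = ∂F_y/∂x - ∂F_x/∂y = 12x^2 + 12y^2.

On z = 1, (curl F)_z = 12x^2 + 12y^2.

Convert to polar (x = r cos θ, y = r sin θ, dA = r dr dθ); the integrand becomes 12r^2, so

    ∬_D (curl F)_z dA = ∫_0^{2π} ∫_0^{3} (12r^2) · r dr dθ.

Inner (r from 0 to 3): 243.
Outer (θ from 0 to 2π): 486π.

Therefore ∮_C F · dr = 486π.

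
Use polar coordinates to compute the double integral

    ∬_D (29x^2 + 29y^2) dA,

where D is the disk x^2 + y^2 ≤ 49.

The region D is 0 ≤ r ≤ 7, 0 ≤ θ ≤ 2π in polar coordinates, where x = r cos(θ), y = r sin(θ), and dA = r dr dθ.

Under the substitution, the integrand becomes 29r^2, so

    ∬_D (29x^2 + 29y^2) dA = ∫_{0}^{2π} ∫_{0}^{7} (29r^2) · r dr dθ.

Inner integral (in r): ∫_{0}^{7} (29r^2) · r dr = 69629/4.

Outer integral (in θ): ∫_{0}^{2π} (69629/4) dθ = 69629π/2.

Therefore ∬_D (29x^2 + 29y^2) dA = 69629π/2.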